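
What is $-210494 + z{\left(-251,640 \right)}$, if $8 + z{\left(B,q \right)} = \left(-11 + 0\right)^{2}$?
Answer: $-210381$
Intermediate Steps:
$z{\left(B,q \right)} = 113$ ($z{\left(B,q \right)} = -8 + \left(-11 + 0\right)^{2} = -8 + \left(-11\right)^{2} = -8 + 121 = 113$)
$-210494 + z{\left(-251,640 \right)} = -210494 + 113 = -210381$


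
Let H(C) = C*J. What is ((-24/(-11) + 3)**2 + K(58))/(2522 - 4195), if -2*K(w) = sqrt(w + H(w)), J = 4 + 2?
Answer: -3249/202433 + sqrt(406)/3346 ≈ -0.010028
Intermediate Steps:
J = 6
H(C) = 6*C (H(C) = C*6 = 6*C)
K(w) = -sqrt(7)*sqrt(w)/2 (K(w) = -sqrt(w + 6*w)/2 = -sqrt(7)*sqrt(w)/2)
((-24/(-11) + 3)**2 + K(58))/(2522 - 4195) = ((-24/(-11) + 3)**2 - sqrt(7)*sqrt(58)/2)/(2522 - 4195) = ((-24*(-1/11) + 3)**2 - sqrt(406)/2)/(-1673) = ((24/11 + 3)**2 - sqrt(406)/2)*(-1/1673) = ((57/11)**2 - sqrt(406)/2)*(-1/1673) = (3249/121 - sqrt(406)/2)*(-1/1673) = -3249/202433 + sqrt(406)/3346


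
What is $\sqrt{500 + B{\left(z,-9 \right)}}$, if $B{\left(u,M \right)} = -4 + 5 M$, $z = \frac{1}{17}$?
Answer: $\sqrt{451} \approx 21.237$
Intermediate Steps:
$z = \frac{1}{17} \approx 0.058824$
$\sqrt{500 + B{\left(z,-9 \right)}} = \sqrt{500 + \left(-4 + 5 \left(-9\right)\right)} = \sqrt{500 - 49} = \sqrt{451}$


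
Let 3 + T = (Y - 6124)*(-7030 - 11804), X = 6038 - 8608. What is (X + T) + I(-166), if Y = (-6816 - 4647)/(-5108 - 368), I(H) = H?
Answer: 315683874555/2738 ≈ 1.1530e+8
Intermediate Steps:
Y = 11463/5476 (Y = -11463/(-5476) = -11463*(-1/5476) = 11463/5476 ≈ 2.0933)
X = -2570
T = 315691365723/2738 (T = -3 + (11463/5476 - 6124)*(-7030 - 11804) = -3 - 33523561/5476*(-18834) = -3 + 315691373937/2738 = 315691365723/2738 ≈ 1.1530e+8)
(X + T) + I(-166) = (-2570 + 315691365723/2738) - 166 = 315684329063/2738 - 166 = 315683874555/2738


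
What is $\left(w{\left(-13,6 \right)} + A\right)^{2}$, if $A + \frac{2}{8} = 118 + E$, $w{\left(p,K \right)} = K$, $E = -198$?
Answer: $\frac{88209}{16} \approx 5513.1$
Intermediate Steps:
$A = - \frac{321}{4}$ ($A = - \frac{1}{4} + \left(118 - 198\right) = - \frac{1}{4} - 80 = - \frac{321}{4} \approx -80.25$)
$\left(w{\left(-13,6 \right)} + A\right)^{2} = \left(6 - \frac{321}{4}\right)^{2} = \left(- \frac{297}{4}\right)^{2} = \frac{88209}{16}$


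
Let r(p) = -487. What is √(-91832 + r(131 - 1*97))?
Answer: I*√92319 ≈ 303.84*I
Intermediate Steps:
√(-91832 + r(131 - 1*97)) = √(-91832 - 487) = √(-92319) = I*√92319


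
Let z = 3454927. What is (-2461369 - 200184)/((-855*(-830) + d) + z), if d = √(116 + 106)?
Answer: -11084242408081/17343701588707 + 2661553*√222/17343701588707 ≈ -0.63909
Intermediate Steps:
d = √222 ≈ 14.900
(-2461369 - 200184)/((-855*(-830) + d) + z) = (-2461369 - 200184)/((-855*(-830) + √222) + 3454927) = -2661553/((709650 + √222) + 3454927) = -2661553/(4164577 + √222)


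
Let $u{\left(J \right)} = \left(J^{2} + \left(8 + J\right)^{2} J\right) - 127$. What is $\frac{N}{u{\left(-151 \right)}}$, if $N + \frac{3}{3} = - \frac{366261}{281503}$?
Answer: $\frac{647764}{862841882875} \approx 7.5073 \cdot 10^{-7}$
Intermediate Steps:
$u{\left(J \right)} = -127 + J^{2} + J \left(8 + J\right)^{2}$ ($u{\left(J \right)} = \left(J^{2} + J \left(8 + J\right)^{2}\right) - 127 = -127 + J^{2} + J \left(8 + J\right)^{2}$)
$N = - \frac{647764}{281503}$ ($N = -1 - \frac{366261}{281503} = - \frac{647764}{281503} \approx -2.3011$)
$\frac{N}{u{\left(-151 \right)}} = - \frac{647764}{281503 \left(-127 + \left(-151\right)^{2} - 151 \left(8 - 151\right)^{2}\right)} = - \frac{647764}{281503 \left(-127 + 22801 - 151 \left(-143\right)^{2}\right)} = - \frac{647764}{281503 \left(-127 + 22801 - 3087799\right)} = - \frac{647764}{281503 \left(-3065125\right)} = \left(- \frac{647764}{281503}\right) \left(- \frac{1}{3065125}\right) = \frac{647764}{862841882875}$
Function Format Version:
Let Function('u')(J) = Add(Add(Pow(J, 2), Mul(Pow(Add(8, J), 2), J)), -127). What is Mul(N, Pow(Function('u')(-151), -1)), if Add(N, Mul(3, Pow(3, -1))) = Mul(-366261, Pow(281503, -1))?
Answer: Rational(647764, 862841882875) ≈ 7.5073e-7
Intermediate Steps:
Function('u')(J) = Add(-127, Pow(J, 2), Mul(J, Pow(Add(8, J), 2))) (Function('u')(J) = Add(Add(Pow(J, 2), Mul(J, Pow(Add(8, J), 2))), -127) = Add(-127, Pow(J, 2), Mul(J, Pow(Add(8, J), 2))))
N = Rational(-647764, 281503) (N = Add(-1, Mul(-366261, Pow(281503, -1))) = Add(-1, Mul(-366261, Rational(1, 281503))) = Add(-1, Rational(-366261, 281503)) = Rational(-647764, 281503) ≈ -2.3011)
Mul(N, Pow(Function('u')(-151), -1)) = Mul(Rational(-647764, 281503), Pow(Add(-127, Pow(-151, 2), Mul(-151, Pow(Add(8, -151), 2))), -1)) = Mul(Rational(-647764, 281503), Pow(Add(-127, 22801, Mul(-151, Pow(-143, 2))), -1)) = Mul(Rational(-647764, 281503), Pow(Add(-127, 22801, Mul(-151, 20449)), -1)) = Mul(Rational(-647764, 281503), Pow(Add(-127, 22801, -3087799), -1)) = Mul(Rational(-647764, 281503), Pow(-3065125, -1)) = Mul(Rational(-647764, 281503), Rational(-1, 3065125)) = Rational(647764, 862841882875)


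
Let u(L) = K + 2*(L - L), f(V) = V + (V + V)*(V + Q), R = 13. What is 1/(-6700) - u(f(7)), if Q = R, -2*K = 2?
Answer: 6699/6700 ≈ 0.99985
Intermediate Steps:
K = -1 (K = -½*2 = -1)
Q = 13
f(V) = V + 2*V*(13 + V) (f(V) = V + (V + V)*(V + 13) = V + (2*V)*(13 + V) = V + 2*V*(13 + V))
u(L) = -1 (u(L) = -1 + 2*(L - L) = -1 + 2*0 = -1 + 0 = -1)
1/(-6700) - u(f(7)) = 1/(-6700) - 1*(-1) = -1/6700 + 1 = 6699/6700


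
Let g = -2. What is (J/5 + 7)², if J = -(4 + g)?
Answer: 1089/25 ≈ 43.560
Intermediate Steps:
J = -2 (J = -(4 - 2) = -1*2 = -2)
(J/5 + 7)² = (-2/5 + 7)² = (-2*⅕ + 7)² = (-⅖ + 7)² = (33/5)² = 1089/25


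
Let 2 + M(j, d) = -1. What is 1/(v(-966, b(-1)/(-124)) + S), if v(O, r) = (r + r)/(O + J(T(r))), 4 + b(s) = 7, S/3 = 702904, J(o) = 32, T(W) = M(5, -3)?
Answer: 57908/122111294499 ≈ 4.7422e-7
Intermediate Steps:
M(j, d) = -3 (M(j, d) = -2 - 1 = -3)
T(W) = -3
S = 2108712 (S = 3*702904 = 2108712)
b(s) = 3 (b(s) = -4 + 7 = 3)
v(O, r) = 2*r/(32 + O) (v(O, r) = (r + r)/(O + 32) = (2*r)/(32 + O) = 2*r/(32 + O))
1/(v(-966, b(-1)/(-124)) + S) = 1/(2*(3/(-124))/(32 - 966) + 2108712) = 1/(2*(3*(-1/124))/(-934) + 2108712) = 1/(2*(-3/124)*(-1/934) + 2108712) = 1/(3/57908 + 2108712) = 1/(122111294499/57908) = 57908/122111294499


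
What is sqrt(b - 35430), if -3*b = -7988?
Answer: I*sqrt(294906)/3 ≈ 181.02*I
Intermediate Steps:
b = 7988/3 (b = -1/3*(-7988) = 7988/3 ≈ 2662.7)
sqrt(b - 35430) = sqrt(7988/3 - 35430) = sqrt(-98302/3) = I*sqrt(294906)/3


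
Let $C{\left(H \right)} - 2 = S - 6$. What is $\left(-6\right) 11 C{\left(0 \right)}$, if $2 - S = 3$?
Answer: $330$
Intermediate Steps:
$S = -1$ ($S = 2 - 3 = -1$)
$C{\left(H \right)} = -5$ ($C{\left(H \right)} = 2 - 7 = -5$)
$\left(-6\right) 11 C{\left(0 \right)} = \left(-6\right) 11 \left(-5\right) = \left(-66\right) \left(-5\right) = 330$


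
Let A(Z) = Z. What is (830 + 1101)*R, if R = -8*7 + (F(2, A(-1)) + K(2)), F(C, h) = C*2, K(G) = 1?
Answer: -98481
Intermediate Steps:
F(C, h) = 2*C
R = -51 (R = -8*7 + (2*2 + 1) = -56 + (4 + 1) = -56 + 5 = -51)
(830 + 1101)*R = (830 + 1101)*(-51) = 1931*(-51) = -98481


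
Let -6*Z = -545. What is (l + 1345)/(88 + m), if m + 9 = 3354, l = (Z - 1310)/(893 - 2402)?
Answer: 12184945/31082382 ≈ 0.39202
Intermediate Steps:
Z = 545/6 (Z = -⅙*(-545) = 545/6 ≈ 90.833)
l = 7315/9054 (l = (545/6 - 1310)/(893 - 2402) = -7315/6/(-1509) = -7315/6*(-1/1509) = 7315/9054 ≈ 0.80793)
m = 3345 (m = -9 + 3354 = 3345)
(l + 1345)/(88 + m) = (7315/9054 + 1345)/(88 + 3345) = (12184945/9054)/3433 = (12184945/9054)*(1/3433) = 12184945/31082382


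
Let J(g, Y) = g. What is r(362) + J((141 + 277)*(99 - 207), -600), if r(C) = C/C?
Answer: -45143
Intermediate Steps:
r(C) = 1
r(362) + J((141 + 277)*(99 - 207), -600) = 1 + (141 + 277)*(99 - 207) = 1 + 418*(-108) = 1 - 45144 = -45143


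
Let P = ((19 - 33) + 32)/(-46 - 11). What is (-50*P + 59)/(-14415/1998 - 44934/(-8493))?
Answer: -141011514/3627607 ≈ -38.872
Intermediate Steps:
P = -6/19 (P = (-14 + 32)/(-57) = 18*(-1/57) = -6/19 ≈ -0.31579)
(-50*P + 59)/(-14415/1998 - 44934/(-8493)) = (-50*(-6/19) + 59)/(-14415/1998 - 44934/(-8493)) = (300/19 + 59)/(-14415*1/1998 - 44934*(-1/8493)) = 1421/(19*(-4805/666 + 14978/2831)) = 1421/(19*(-3627607/1885446)) = (1421/19)*(-1885446/3627607) = -141011514/3627607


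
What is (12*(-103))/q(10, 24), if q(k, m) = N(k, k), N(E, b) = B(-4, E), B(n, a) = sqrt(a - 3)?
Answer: -1236*sqrt(7)/7 ≈ -467.16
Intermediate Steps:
B(n, a) = sqrt(-3 + a)
N(E, b) = sqrt(-3 + E)
q(k, m) = sqrt(-3 + k)
(12*(-103))/q(10, 24) = (12*(-103))/(sqrt(-3 + 10)) = -1236*sqrt(7)/7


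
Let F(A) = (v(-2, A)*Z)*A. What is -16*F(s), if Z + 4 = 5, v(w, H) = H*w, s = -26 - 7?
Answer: 34848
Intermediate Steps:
s = -33
Z = 1 (Z = -4 + 5 = 1)
F(A) = -2*A**2 (F(A) = ((A*(-2))*1)*A = (-2*A*1)*A = (-2*A)*A = -2*A**2)
-16*F(s) = -(-32)*(-33)**2 = -(-32)*1089 = -16*(-2178) = 34848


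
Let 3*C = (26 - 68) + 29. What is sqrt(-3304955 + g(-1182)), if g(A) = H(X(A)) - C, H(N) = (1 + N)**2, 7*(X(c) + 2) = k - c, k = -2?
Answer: I*sqrt(1445099883)/21 ≈ 1810.2*I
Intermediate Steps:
X(c) = -16/7 - c/7 (X(c) = -2 + (-2 - c)/7 = -2 + (-2/7 - c/7) = -16/7 - c/7)
C = -13/3 (C = ((26 - 68) + 29)/3 = (-42 + 29)/3 = (1/3)*(-13) = -13/3 ≈ -4.3333)
g(A) = 13/3 + (-9/7 - A/7)**2 (g(A) = (1 + (-16/7 - A/7))**2 - 1*(-13/3) = (-9/7 - A/7)**2 + 13/3 = 13/3 + (-9/7 - A/7)**2)
sqrt(-3304955 + g(-1182)) = sqrt(-3304955 + (13/3 + (9 - 1182)**2/49)) = sqrt(-3304955 + (13/3 + (1/49)*(-1173)**2)) = sqrt(-3304955 + (13/3 + (1/49)*1375929)) = sqrt(-3304955 + (13/3 + 1375929/49)) = sqrt(-3304955 + 4128424/147) = sqrt(-481699961/147) = I*sqrt(1445099883)/21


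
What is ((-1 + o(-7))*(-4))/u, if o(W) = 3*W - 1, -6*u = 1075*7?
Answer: -552/7525 ≈ -0.073355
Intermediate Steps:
u = -7525/6 (u = -1075*7/6 = -1/6*7525 = -7525/6 ≈ -1254.2)
o(W) = -1 + 3*W
((-1 + o(-7))*(-4))/u = ((-1 + (-1 + 3*(-7)))*(-4))/(-7525/6) = ((-1 + (-1 - 21))*(-4))*(-6/7525) = ((-1 - 22)*(-4))*(-6/7525) = -23*(-4)*(-6/7525) = 92*(-6/7525) = -552/7525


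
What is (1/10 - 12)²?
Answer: 14161/100 ≈ 141.61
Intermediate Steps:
(1/10 - 12)² = (1*(⅒) - 12)² = (⅒ - 12)² = (-119/10)² = 14161/100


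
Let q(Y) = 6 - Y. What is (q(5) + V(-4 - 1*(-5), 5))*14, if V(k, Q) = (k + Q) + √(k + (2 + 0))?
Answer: 98 + 14*√3 ≈ 122.25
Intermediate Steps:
V(k, Q) = Q + k + √(2 + k) (V(k, Q) = (Q + k) + √(k + 2) = (Q + k) + √(2 + k) = Q + k + √(2 + k))
(q(5) + V(-4 - 1*(-5), 5))*14 = ((6 - 1*5) + (5 + (-4 - 1*(-5)) + √(2 + (-4 - 1*(-5)))))*14 = ((6 - 5) + (5 + (-4 + 5) + √(2 + (-4 + 5))))*14 = (1 + (5 + 1 + √(2 + 1)))*14 = (1 + (5 + 1 + √3))*14 = (1 + (6 + √3))*14 = (7 + √3)*14 = 98 + 14*√3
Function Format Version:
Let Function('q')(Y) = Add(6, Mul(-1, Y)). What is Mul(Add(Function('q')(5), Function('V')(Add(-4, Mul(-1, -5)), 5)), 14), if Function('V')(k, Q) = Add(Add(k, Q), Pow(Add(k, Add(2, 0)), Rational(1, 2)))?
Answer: Add(98, Mul(14, Pow(3, Rational(1, 2)))) ≈ 122.25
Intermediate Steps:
Function('V')(k, Q) = Add(Q, k, Pow(Add(2, k), Rational(1, 2))) (Function('V')(k, Q) = Add(Add(Q, k), Pow(Add(k, 2), Rational(1, 2))) = Add(Add(Q, k), Pow(Add(2, k), Rational(1, 2))) = Add(Q, k, Pow(Add(2, k), Rational(1, 2))))
Mul(Add(Function('q')(5), Function('V')(Add(-4, Mul(-1, -5)), 5)), 14) = Mul(Add(Add(6, Mul(-1, 5)), Add(5, Add(-4, Mul(-1, -5)), Pow(Add(2, Add(-4, Mul(-1, -5))), Rational(1, 2)))), 14) = Mul(Add(Add(6, -5), Add(5, Add(-4, 5), Pow(Add(2, Add(-4, 5)), Rational(1, 2)))), 14) = Mul(Add(1, Add(5, 1, Pow(Add(2, 1), Rational(1, 2)))), 14) = Mul(Add(1, Add(5, 1, Pow(3, Rational(1, 2)))), 14) = Mul(Add(1, Add(6, Pow(3, Rational(1, 2)))), 14) = Mul(Add(7, Pow(3, Rational(1, 2))), 14) = Add(98, Mul(14, Pow(3, Rational(1, 2))))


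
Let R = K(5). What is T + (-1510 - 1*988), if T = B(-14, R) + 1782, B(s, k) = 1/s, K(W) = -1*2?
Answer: -10025/14 ≈ -716.07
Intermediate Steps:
K(W) = -2
R = -2
T = 24947/14 (T = 1/(-14) + 1782 = -1/14 + 1782 = 24947/14 ≈ 1781.9)
T + (-1510 - 1*988) = 24947/14 + (-1510 - 1*988) = 24947/14 + (-1510 - 988) = 24947/14 - 2498 = -10025/14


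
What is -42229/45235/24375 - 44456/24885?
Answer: -3267891692911/1829218584375 ≈ -1.7865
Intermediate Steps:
-42229/45235/24375 - 44456/24885 = -42229*1/45235*(1/24375) - 44456*1/24885 = -42229/45235*1/24375 - 44456/24885 = -42229/1102603125 - 44456/24885 = -3267891692911/1829218584375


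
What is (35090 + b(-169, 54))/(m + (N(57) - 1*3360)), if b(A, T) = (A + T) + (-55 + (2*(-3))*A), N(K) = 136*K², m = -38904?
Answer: 5989/66600 ≈ 0.089925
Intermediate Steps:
b(A, T) = -55 + T - 5*A (b(A, T) = (A + T) + (-55 - 6*A) = -55 + T - 5*A)
(35090 + b(-169, 54))/(m + (N(57) - 1*3360)) = (35090 + (-55 + 54 - 5*(-169)))/(-38904 + (136*57² - 1*3360)) = (35090 + (-55 + 54 + 845))/(-38904 + (136*3249 - 3360)) = (35090 + 844)/(-38904 + (441864 - 3360)) = 35934/(-38904 + 438504) = 35934/399600 = 35934*(1/399600) = 5989/66600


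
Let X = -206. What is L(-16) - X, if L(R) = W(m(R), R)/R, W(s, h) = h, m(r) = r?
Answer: 207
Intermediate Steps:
L(R) = 1 (L(R) = R/R = 1)
L(-16) - X = 1 - 1*(-206) = 1 + 206 = 207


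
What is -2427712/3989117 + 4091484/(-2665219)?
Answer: -22791792528556/10631870421623 ≈ -2.1437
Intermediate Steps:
-2427712/3989117 + 4091484/(-2665219) = -2427712*1/3989117 + 4091484*(-1/2665219) = -2427712/3989117 - 4091484/2665219 = -22791792528556/10631870421623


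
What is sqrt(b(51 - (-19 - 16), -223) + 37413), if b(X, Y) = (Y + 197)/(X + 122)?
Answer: sqrt(598606)/4 ≈ 193.42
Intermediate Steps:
b(X, Y) = (197 + Y)/(122 + X)
sqrt(b(51 - (-19 - 16), -223) + 37413) = sqrt((197 - 223)/(122 + (51 - (-19 - 16))) + 37413) = sqrt(-26/(122 + (51 - 1*(-35))) + 37413) = sqrt(-26/(122 + (51 + 35)) + 37413) = sqrt(-26/(122 + 86) + 37413) = sqrt(-26/208 + 37413) = sqrt((1/208)*(-26) + 37413) = sqrt(-1/8 + 37413) = sqrt(299303/8) = sqrt(598606)/4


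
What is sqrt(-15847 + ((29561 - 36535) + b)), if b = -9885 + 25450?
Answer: 2*I*sqrt(1814) ≈ 85.182*I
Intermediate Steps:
b = 15565
sqrt(-15847 + ((29561 - 36535) + b)) = sqrt(-15847 + ((29561 - 36535) + 15565)) = sqrt(-15847 + (-6974 + 15565)) = sqrt(-15847 + 8591) = sqrt(-7256) = 2*I*sqrt(1814)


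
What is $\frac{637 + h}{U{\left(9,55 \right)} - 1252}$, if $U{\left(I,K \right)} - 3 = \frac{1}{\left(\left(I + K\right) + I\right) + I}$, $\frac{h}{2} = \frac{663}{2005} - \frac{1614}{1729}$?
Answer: $- \frac{180734017078}{355043380965} \approx -0.50905$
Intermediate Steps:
$h = - \frac{4179486}{3466645}$ ($h = 2 \left(\frac{663}{2005} - \frac{1614}{1729}\right) = 2 \left(- \frac{2089743}{3466645}\right) = - \frac{4179486}{3466645} \approx -1.2056$)
$U{\left(I,K \right)} = 3 + \frac{1}{K + 3 I}$ ($U{\left(I,K \right)} = 3 + \frac{1}{\left(\left(I + K\right) + I\right) + I} = 3 + \frac{1}{\left(K + 2 I\right) + I} = 3 + \frac{1}{K + 3 I}$)
$\frac{637 + h}{U{\left(9,55 \right)} - 1252} = \frac{637 - \frac{4179486}{3466645}}{\frac{1 + 3 \cdot 55 + 9 \cdot 9}{55 + 3 \cdot 9} - 1252} = \frac{2204073379}{3466645 \left(\frac{1 + 165 + 81}{55 + 27} - 1252\right)} = \frac{2204073379}{3466645 \left(\frac{1}{82} \cdot 247 - 1252\right)} = \frac{2204073379}{3466645 \left(\frac{247}{82} - 1252\right)} = \frac{2204073379}{3466645 \left(- \frac{102417}{82}\right)} = \frac{2204073379}{3466645} \left(- \frac{82}{102417}\right) = - \frac{180734017078}{355043380965}$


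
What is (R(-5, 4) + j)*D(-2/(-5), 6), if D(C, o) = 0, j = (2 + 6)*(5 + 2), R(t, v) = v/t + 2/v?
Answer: 0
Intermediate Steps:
R(t, v) = 2/v + v/t
j = 56 (j = 8*7 = 56)
(R(-5, 4) + j)*D(-2/(-5), 6) = ((2/4 + 4/(-5)) + 56)*0 = ((2*(1/4) + 4*(-1/5)) + 56)*0 = ((1/2 - 4/5) + 56)*0 = (-3/10 + 56)*0 = (557/10)*0 = 0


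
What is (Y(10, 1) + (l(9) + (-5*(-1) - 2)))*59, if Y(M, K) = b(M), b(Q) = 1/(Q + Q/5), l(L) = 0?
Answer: 2183/12 ≈ 181.92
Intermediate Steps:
b(Q) = 5/(6*Q) (b(Q) = 1/(Q + Q*(1/5)) = 1/(Q + Q/5) = 1/(6*Q/5) = 5/(6*Q))
Y(M, K) = 5/(6*M)
(Y(10, 1) + (l(9) + (-5*(-1) - 2)))*59 = ((5/6)/10 + (0 + (-5*(-1) - 2)))*59 = ((5/6)*(1/10) + (0 + (5 - 2)))*59 = (1/12 + (0 + 3))*59 = (1/12 + 3)*59 = (37/12)*59 = 2183/12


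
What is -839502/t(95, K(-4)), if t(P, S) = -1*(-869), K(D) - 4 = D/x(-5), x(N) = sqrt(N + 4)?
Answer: -839502/869 ≈ -966.05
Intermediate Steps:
x(N) = sqrt(4 + N)
K(D) = 4 - I*D (K(D) = 4 + D/(sqrt(4 - 5)) = 4 + D/(sqrt(-1)) = 4 + D/I = 4 + D*(-I) = 4 - I*D)
t(P, S) = 869
-839502/t(95, K(-4)) = -839502/869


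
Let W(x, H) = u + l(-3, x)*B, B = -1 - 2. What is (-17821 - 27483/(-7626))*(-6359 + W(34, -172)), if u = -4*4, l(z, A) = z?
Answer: 144163866243/1271 ≈ 1.1343e+8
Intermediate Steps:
u = -16
B = -3
W(x, H) = -7 (W(x, H) = -16 - 3*(-3) = -16 + 9 = -7)
(-17821 - 27483/(-7626))*(-6359 + W(34, -172)) = (-17821 - 27483/(-7626))*(-6359 - 7) = (-17821 - 27483*(-1/7626))*(-6366) = (-17821 + 9161/2542)*(-6366) = -45291821/2542*(-6366) = 144163866243/1271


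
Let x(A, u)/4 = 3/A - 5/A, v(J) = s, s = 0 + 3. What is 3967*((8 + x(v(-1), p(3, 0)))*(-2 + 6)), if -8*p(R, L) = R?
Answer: 253888/3 ≈ 84629.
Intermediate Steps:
p(R, L) = -R/8
s = 3
v(J) = 3
x(A, u) = -8/A (x(A, u) = 4*(3/A - 5/A) = 4*(-2/A) = -8/A)
3967*((8 + x(v(-1), p(3, 0)))*(-2 + 6)) = 3967*((8 - 8/3)*(-2 + 6)) = 3967*((8 - 8*1/3)*4) = 3967*((8 - 8/3)*4) = 3967*((16/3)*4) = 3967*(64/3) = 253888/3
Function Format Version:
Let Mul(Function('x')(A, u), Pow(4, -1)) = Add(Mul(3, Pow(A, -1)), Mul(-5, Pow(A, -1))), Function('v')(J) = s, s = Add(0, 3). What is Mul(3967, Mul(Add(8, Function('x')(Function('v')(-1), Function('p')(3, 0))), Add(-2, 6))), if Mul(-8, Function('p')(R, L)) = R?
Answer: Rational(253888, 3) ≈ 84629.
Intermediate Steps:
Function('p')(R, L) = Mul(Rational(-1, 8), R)
s = 3
Function('v')(J) = 3
Function('x')(A, u) = Mul(-8, Pow(A, -1)) (Function('x')(A, u) = Mul(4, Add(Mul(3, Pow(A, -1)), Mul(-5, Pow(A, -1)))) = Mul(4, Mul(-2, Pow(A, -1))) = Mul(-8, Pow(A, -1)))
Mul(3967, Mul(Add(8, Function('x')(Function('v')(-1), Function('p')(3, 0))), Add(-2, 6))) = Mul(3967, Mul(Add(8, Mul(-8, Pow(3, -1))), Add(-2, 6))) = Mul(3967, Mul(Add(8, Mul(-8, Rational(1, 3))), 4)) = Mul(3967, Mul(Add(8, Rational(-8, 3)), 4)) = Mul(3967, Mul(Rational(16, 3), 4)) = Mul(3967, Rational(64, 3)) = Rational(253888, 3)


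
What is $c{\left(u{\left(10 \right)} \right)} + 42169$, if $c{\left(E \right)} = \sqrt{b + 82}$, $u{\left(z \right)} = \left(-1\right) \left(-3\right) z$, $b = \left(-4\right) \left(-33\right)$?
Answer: $42169 + \sqrt{214} \approx 42184.0$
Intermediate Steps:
$b = 132$
$u{\left(z \right)} = 3 z$
$c{\left(E \right)} = \sqrt{214}$ ($c{\left(E \right)} = \sqrt{132 + 82} = \sqrt{214}$)
$c{\left(u{\left(10 \right)} \right)} + 42169 = \sqrt{214} + 42169 = 42169 + \sqrt{214}$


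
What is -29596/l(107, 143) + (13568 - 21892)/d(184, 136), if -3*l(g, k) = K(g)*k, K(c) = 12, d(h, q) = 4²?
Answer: -267987/572 ≈ -468.51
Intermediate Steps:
d(h, q) = 16
l(g, k) = -4*k
-29596/l(107, 143) + (13568 - 21892)/d(184, 136) = -29596/((-4*143)) + (13568 - 21892)/16 = -29596/(-572) - 8324*1/16 = -29596*(-1/572) - 2081/4 = 7399/143 - 2081/4 = -267987/572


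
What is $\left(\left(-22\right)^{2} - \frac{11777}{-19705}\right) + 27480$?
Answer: $\frac{551042397}{19705} \approx 27965.0$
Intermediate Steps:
$\left(\left(-22\right)^{2} - \frac{11777}{-19705}\right) + 27480 = \left(484 - - \frac{11777}{19705}\right) + 27480 = \left(484 + \frac{11777}{19705}\right) + 27480 = \frac{9548997}{19705} + 27480 = \frac{551042397}{19705}$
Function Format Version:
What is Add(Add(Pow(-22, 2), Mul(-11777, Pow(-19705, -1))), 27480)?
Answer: Rational(551042397, 19705) ≈ 27965.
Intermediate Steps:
Add(Add(Pow(-22, 2), Mul(-11777, Pow(-19705, -1))), 27480) = Add(Add(484, Mul(-11777, Rational(-1, 19705))), 27480) = Add(Add(484, Rational(11777, 19705)), 27480) = Add(Rational(9548997, 19705), 27480) = Rational(551042397, 19705)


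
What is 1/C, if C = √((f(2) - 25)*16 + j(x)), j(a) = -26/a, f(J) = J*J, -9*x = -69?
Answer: -I*√179538/7806 ≈ -0.054281*I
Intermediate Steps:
x = 23/3 (x = -⅑*(-69) = 23/3 ≈ 7.6667)
f(J) = J²
C = I*√179538/23 (C = √((2² - 25)*16 - 26/23/3) = √((4 - 25)*16 - 26*3/23) = √(-21*16 - 78/23) = √(-336 - 78/23) = √(-7806/23) = I*√179538/23 ≈ 18.423*I)
1/C = 1/(I*√179538/23) = -I*√179538/7806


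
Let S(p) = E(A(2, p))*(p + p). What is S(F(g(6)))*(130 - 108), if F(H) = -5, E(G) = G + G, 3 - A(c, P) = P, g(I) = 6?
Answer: -3520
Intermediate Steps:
A(c, P) = 3 - P
E(G) = 2*G
S(p) = 2*p*(6 - 2*p) (S(p) = (2*(3 - p))*(p + p) = (6 - 2*p)*(2*p) = 2*p*(6 - 2*p))
S(F(g(6)))*(130 - 108) = (4*(-5)*(3 - 1*(-5)))*(130 - 108) = (4*(-5)*(3 + 5))*22 = (4*(-5)*8)*22 = -160*22 = -3520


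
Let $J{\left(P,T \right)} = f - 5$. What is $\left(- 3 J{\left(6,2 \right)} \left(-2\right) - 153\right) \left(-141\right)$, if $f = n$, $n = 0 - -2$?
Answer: $24111$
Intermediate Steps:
$n = 2$ ($n = 0 + 2 = 2$)
$f = 2$
$J{\left(P,T \right)} = -3$ ($J{\left(P,T \right)} = 2 - 5 = -3$)
$\left(- 3 J{\left(6,2 \right)} \left(-2\right) - 153\right) \left(-141\right) = \left(\left(-3\right) \left(-3\right) \left(-2\right) - 153\right) \left(-141\right) = \left(9 \left(-2\right) - 153\right) \left(-141\right) = \left(-18 - 153\right) \left(-141\right) = \left(-171\right) \left(-141\right) = 24111$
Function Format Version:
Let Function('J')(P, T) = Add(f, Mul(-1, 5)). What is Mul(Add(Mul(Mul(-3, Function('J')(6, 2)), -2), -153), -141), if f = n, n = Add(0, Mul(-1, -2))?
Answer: 24111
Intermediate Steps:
n = 2 (n = Add(0, 2) = 2)
f = 2
Function('J')(P, T) = -3 (Function('J')(P, T) = Add(2, Mul(-1, 5)) = Add(2, -5) = -3)
Mul(Add(Mul(Mul(-3, Function('J')(6, 2)), -2), -153), -141) = Mul(Add(Mul(Mul(-3, -3), -2), -153), -141) = Mul(Add(Mul(9, -2), -153), -141) = Mul(Add(-18, -153), -141) = Mul(-171, -141) = 24111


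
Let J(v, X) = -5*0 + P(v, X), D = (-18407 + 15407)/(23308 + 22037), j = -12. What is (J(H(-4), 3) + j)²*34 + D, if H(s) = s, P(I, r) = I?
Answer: 26311992/3023 ≈ 8703.9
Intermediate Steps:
D = -200/3023 (D = -3000/45345 = -3000*1/45345 = -200/3023 ≈ -0.066159)
J(v, X) = v (J(v, X) = -5*0 + v = 0 + v = v)
(J(H(-4), 3) + j)²*34 + D = (-4 - 12)²*34 - 200/3023 = (-16)²*34 - 200/3023 = 256*34 - 200/3023 = 8704 - 200/3023 = 26311992/3023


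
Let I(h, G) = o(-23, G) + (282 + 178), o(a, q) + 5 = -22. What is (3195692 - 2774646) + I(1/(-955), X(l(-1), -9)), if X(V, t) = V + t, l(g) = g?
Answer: 421479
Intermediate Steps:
o(a, q) = -27 (o(a, q) = -5 - 22 = -27)
I(h, G) = 433 (I(h, G) = -27 + (282 + 178) = -27 + 460 = 433)
(3195692 - 2774646) + I(1/(-955), X(l(-1), -9)) = (3195692 - 2774646) + 433 = 421046 + 433 = 421479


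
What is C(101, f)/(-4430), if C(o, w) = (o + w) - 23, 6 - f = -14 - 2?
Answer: -10/443 ≈ -0.022573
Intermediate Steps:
f = 22 (f = 6 - (-14 - 2) = 6 - 1*(-16) = 6 + 16 = 22)
C(o, w) = -23 + o + w
C(101, f)/(-4430) = (-23 + 101 + 22)/(-4430) = 100*(-1/4430) = -10/443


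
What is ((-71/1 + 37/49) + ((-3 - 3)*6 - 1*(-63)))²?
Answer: 4490161/2401 ≈ 1870.1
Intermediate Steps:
((-71/1 + 37/49) + ((-3 - 3)*6 - 1*(-63)))² = ((-71*1 + 37*(1/49)) + (-6*6 + 63))² = ((-71 + 37/49) + (-36 + 63))² = (-3442/49 + 27)² = (-2119/49)² = 4490161/2401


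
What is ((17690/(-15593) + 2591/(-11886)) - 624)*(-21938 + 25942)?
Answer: -33147921994330/13238457 ≈ -2.5039e+6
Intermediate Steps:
((17690/(-15593) + 2591/(-11886)) - 624)*(-21938 + 25942) = ((17690*(-1/15593) + 2591*(-1/11886)) - 624)*4004 = ((-17690/15593 - 2591/11886) - 624)*4004 = (-250664803/185338398 - 624)*4004 = -115901825155/185338398*4004 = -33147921994330/13238457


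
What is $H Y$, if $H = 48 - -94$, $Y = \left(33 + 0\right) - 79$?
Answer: $-6532$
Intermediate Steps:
$Y = -46$ ($Y = 33 - 79 = -46$)
$H = 142$ ($H = 48 + 94 = 142$)
$H Y = 142 \left(-46\right) = -6532$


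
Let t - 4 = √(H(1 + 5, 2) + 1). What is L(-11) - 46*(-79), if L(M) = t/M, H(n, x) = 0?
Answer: 39969/11 ≈ 3633.5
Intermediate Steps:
t = 5 (t = 4 + √(0 + 1) = 4 + √1 = 4 + 1 = 5)
L(M) = 5/M
L(-11) - 46*(-79) = 5/(-11) - 46*(-79) = 5*(-1/11) + 3634 = -5/11 + 3634 = 39969/11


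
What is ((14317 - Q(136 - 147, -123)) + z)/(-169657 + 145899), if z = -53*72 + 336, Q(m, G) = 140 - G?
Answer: -5287/11879 ≈ -0.44507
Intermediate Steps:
z = -3480 (z = -3816 + 336 = -3480)
((14317 - Q(136 - 147, -123)) + z)/(-169657 + 145899) = ((14317 - (140 - 1*(-123))) - 3480)/(-169657 + 145899) = ((14317 - (140 + 123)) - 3480)/(-23758) = ((14317 - 1*263) - 3480)*(-1/23758) = ((14317 - 263) - 3480)*(-1/23758) = (14054 - 3480)*(-1/23758) = 10574*(-1/23758) = -5287/11879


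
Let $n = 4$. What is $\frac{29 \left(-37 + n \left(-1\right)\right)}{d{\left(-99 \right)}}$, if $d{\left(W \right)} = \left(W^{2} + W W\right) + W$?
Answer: $- \frac{1189}{19503} \approx -0.060965$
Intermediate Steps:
$d{\left(W \right)} = W + 2 W^{2}$ ($d{\left(W \right)} = \left(W^{2} + W^{2}\right) + W = 2 W^{2} + W = W + 2 W^{2}$)
$\frac{29 \left(-37 + n \left(-1\right)\right)}{d{\left(-99 \right)}} = \frac{29 \left(-37 + 4 \left(-1\right)\right)}{\left(-99\right) \left(1 + 2 \left(-99\right)\right)} = \frac{29 \left(-37 - 4\right)}{\left(-99\right) \left(1 - 198\right)} = \frac{29 \left(-41\right)}{\left(-99\right) \left(-197\right)} = - \frac{1189}{19503}$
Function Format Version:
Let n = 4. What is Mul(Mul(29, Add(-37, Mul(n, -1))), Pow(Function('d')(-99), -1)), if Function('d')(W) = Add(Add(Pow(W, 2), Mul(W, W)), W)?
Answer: Rational(-1189, 19503) ≈ -0.060965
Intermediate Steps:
Function('d')(W) = Add(W, Mul(2, Pow(W, 2))) (Function('d')(W) = Add(Add(Pow(W, 2), Pow(W, 2)), W) = Add(Mul(2, Pow(W, 2)), W) = Add(W, Mul(2, Pow(W, 2))))
Mul(Mul(29, Add(-37, Mul(n, -1))), Pow(Function('d')(-99), -1)) = Mul(Mul(29, Add(-37, Mul(4, -1))), Pow(Mul(-99, Add(1, Mul(2, -99))), -1)) = Mul(Mul(29, Add(-37, -4)), Pow(Mul(-99, Add(1, -198)), -1)) = Mul(Mul(29, -41), Pow(Mul(-99, -197), -1)) = Mul(-1189, Pow(19503, -1)) = Mul(-1189, Rational(1, 19503)) = Rational(-1189, 19503)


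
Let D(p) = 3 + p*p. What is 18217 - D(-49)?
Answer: 15813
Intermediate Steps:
D(p) = 3 + p**2
18217 - D(-49) = 18217 - (3 + (-49)**2) = 18217 - (3 + 2401) = 18217 - 1*2404 = 18217 - 2404 = 15813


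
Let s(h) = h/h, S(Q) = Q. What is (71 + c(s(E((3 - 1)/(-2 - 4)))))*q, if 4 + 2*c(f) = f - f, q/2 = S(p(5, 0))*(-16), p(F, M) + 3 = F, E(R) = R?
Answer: -4416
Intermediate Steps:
p(F, M) = -3 + F
s(h) = 1
q = -64 (q = 2*((-3 + 5)*(-16)) = 2*(2*(-16)) = 2*(-32) = -64)
c(f) = -2 (c(f) = -2 + (f - f)/2 = -2 + (½)*0 = -2 + 0 = -2)
(71 + c(s(E((3 - 1)/(-2 - 4)))))*q = (71 - 2)*(-64) = 69*(-64) = -4416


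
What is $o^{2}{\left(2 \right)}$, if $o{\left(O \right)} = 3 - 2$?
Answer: $1$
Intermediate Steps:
$o{\left(O \right)} = 1$ ($o{\left(O \right)} = 3 - 2 = 1$)
$o^{2}{\left(2 \right)} = 1^{2} = 1$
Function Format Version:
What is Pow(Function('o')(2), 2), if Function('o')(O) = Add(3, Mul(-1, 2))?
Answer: 1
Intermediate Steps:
Function('o')(O) = 1 (Function('o')(O) = Add(3, -2) = 1)
Pow(Function('o')(2), 2) = Pow(1, 2) = 1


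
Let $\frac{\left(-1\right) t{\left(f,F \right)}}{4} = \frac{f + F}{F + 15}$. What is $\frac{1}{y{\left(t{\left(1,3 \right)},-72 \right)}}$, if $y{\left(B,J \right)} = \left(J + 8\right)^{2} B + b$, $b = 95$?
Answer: $- \frac{9}{31913} \approx -0.00028202$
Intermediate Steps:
$t{\left(f,F \right)} = - \frac{4 \left(F + f\right)}{15 + F}$ ($t{\left(f,F \right)} = - 4 \frac{f + F}{F + 15} = - 4 \frac{F + f}{15 + F} = - \frac{4 \left(F + f\right)}{15 + F}$)
$y{\left(B,J \right)} = 95 + B \left(8 + J\right)^{2}$ ($y{\left(B,J \right)} = \left(J + 8\right)^{2} B + 95 = \left(8 + J\right)^{2} B + 95 = B \left(8 + J\right)^{2} + 95 = 95 + B \left(8 + J\right)^{2}$)
$\frac{1}{y{\left(t{\left(1,3 \right)},-72 \right)}} = \frac{1}{95 + \frac{4 \left(\left(-1\right) 3 - 1\right)}{15 + 3} \left(8 - 72\right)^{2}} = \frac{1}{95 + \frac{4 \left(-3 - 1\right)}{18} \left(-64\right)^{2}} = \frac{1}{95 + 4 \cdot \frac{1}{18} \left(-4\right) 4096} = \frac{1}{95 - \frac{32768}{9}} = \frac{1}{- \frac{31913}{9}} = - \frac{9}{31913}$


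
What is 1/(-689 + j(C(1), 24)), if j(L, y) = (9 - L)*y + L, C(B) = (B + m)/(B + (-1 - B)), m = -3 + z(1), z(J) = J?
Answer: -1/496 ≈ -0.0020161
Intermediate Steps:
m = -2 (m = -3 + 1 = -2)
C(B) = 2 - B (C(B) = (B - 2)/(B + (-1 - B)) = (-2 + B)/(-1) = (-2 + B)*(-1) = 2 - B)
j(L, y) = L + y*(9 - L) (j(L, y) = y*(9 - L) + L = L + y*(9 - L))
1/(-689 + j(C(1), 24)) = 1/(-689 + ((2 - 1*1) + 9*24 - 1*(2 - 1*1)*24)) = 1/(-689 + ((2 - 1) + 216 - 1*(2 - 1)*24)) = 1/(-689 + (1 + 216 - 1*1*24)) = 1/(-689 + (1 + 216 - 24)) = 1/(-689 + 193) = 1/(-496) = -1/496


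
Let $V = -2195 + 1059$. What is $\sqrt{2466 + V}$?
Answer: $\sqrt{1330} \approx 36.469$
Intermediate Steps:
$V = -1136$
$\sqrt{2466 + V} = \sqrt{2466 - 1136} = \sqrt{1330}$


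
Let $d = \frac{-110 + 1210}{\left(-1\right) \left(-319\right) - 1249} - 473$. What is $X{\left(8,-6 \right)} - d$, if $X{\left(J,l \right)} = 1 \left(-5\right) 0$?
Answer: $\frac{44099}{93} \approx 474.18$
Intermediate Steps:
$X{\left(J,l \right)} = 0$ ($X{\left(J,l \right)} = \left(-5\right) 0 = 0$)
$d = - \frac{44099}{93}$ ($d = \frac{1100}{319 - 1249} - 473 = \frac{1100}{-930} - 473 = 1100 \left(- \frac{1}{930}\right) - 473 = - \frac{110}{93} - 473 = - \frac{44099}{93} \approx -474.18$)
$X{\left(8,-6 \right)} - d = 0 - - \frac{44099}{93} = 0 + \frac{44099}{93} = \frac{44099}{93}$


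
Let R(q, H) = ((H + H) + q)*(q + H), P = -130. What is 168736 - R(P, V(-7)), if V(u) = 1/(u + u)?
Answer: 14877197/98 ≈ 1.5181e+5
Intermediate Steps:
V(u) = 1/(2*u)
R(q, H) = (H + q)*(q + 2*H) (R(q, H) = (2*H + q)*(H + q) = (q + 2*H)*(H + q) = (H + q)*(q + 2*H))
168736 - R(P, V(-7)) = 168736 - ((-130)² + 2*((½)/(-7))² + 3*((½)/(-7))*(-130)) = 168736 - (16900 + 2*((½)*(-⅐))² + 3*((½)*(-⅐))*(-130)) = 168736 - (16900 + 2*(-1/14)² + 3*(-1/14)*(-130)) = 168736 - (16900 + 2*(1/196) + 195/7) = 168736 - (16900 + 1/98 + 195/7) = 168736 - 1*1658931/98 = 168736 - 1658931/98 = 14877197/98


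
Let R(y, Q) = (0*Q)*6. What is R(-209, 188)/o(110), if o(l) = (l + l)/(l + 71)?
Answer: 0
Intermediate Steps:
R(y, Q) = 0 (R(y, Q) = 0*6 = 0)
o(l) = 2*l/(71 + l) (o(l) = (2*l)/(71 + l) = 2*l/(71 + l))
R(-209, 188)/o(110) = 0/((2*110/(71 + 110))) = 0/((2*110/181)) = 0/((2*110*(1/181))) = 0/(220/181) = 0*(181/220) = 0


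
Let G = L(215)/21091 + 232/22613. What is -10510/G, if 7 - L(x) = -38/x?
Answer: -1077696643805950/1086910939 ≈ -9.9152e+5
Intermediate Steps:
L(x) = 7 + 38/x (L(x) = 7 - (-38)/x = 7 + 38/x)
G = 1086910939/102540118345 (G = (7 + 38/215)/21091 + 232/22613 = (7 + 38*(1/215))*(1/21091) + 232*(1/22613) = (7 + 38/215)*(1/21091) + 232/22613 = (1543/215)*(1/21091) + 232/22613 = 1543/4534565 + 232/22613 = 1086910939/102540118345 ≈ 0.010600)
-10510/G = -10510/1086910939/102540118345 = -10510*102540118345/1086910939 = -1077696643805950/1086910939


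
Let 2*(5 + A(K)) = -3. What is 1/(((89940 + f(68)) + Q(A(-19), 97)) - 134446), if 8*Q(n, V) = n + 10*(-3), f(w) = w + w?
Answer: -16/709993 ≈ -2.2535e-5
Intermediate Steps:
f(w) = 2*w
A(K) = -13/2 (A(K) = -5 + (½)*(-3) = -5 - 3/2 = -13/2)
Q(n, V) = -15/4 + n/8 (Q(n, V) = (n + 10*(-3))/8 = (n - 30)/8 = (-30 + n)/8 = -15/4 + n/8)
1/(((89940 + f(68)) + Q(A(-19), 97)) - 134446) = 1/(((89940 + 2*68) + (-15/4 + (⅛)*(-13/2))) - 134446) = 1/(((89940 + 136) + (-15/4 - 13/16)) - 134446) = 1/((90076 - 73/16) - 134446) = 1/(1441143/16 - 134446) = 1/(-709993/16) = -16/709993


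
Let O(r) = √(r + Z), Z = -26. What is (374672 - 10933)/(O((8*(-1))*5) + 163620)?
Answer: 9919162530/4461917411 - 363739*I*√66/26771504466 ≈ 2.2231 - 0.00011038*I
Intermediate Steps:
O(r) = √(-26 + r) (O(r) = √(r - 26) = √(-26 + r))
(374672 - 10933)/(O((8*(-1))*5) + 163620) = (374672 - 10933)/(√(-26 + (8*(-1))*5) + 163620) = 363739/(√(-26 - 8*5) + 163620) = 363739/(√(-26 - 40) + 163620) = 363739/(√(-66) + 163620) = 363739/(I*√66 + 163620) = 363739/(163620 + I*√66)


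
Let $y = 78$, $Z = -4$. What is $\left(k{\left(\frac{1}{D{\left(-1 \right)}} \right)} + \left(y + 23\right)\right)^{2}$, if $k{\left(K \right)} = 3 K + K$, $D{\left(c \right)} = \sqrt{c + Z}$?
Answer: $\frac{50989}{5} - \frac{808 i \sqrt{5}}{5} \approx 10198.0 - 361.35 i$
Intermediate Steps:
$D{\left(c \right)} = \sqrt{-4 + c}$ ($D{\left(c \right)} = \sqrt{c - 4} = \sqrt{-4 + c}$)
$k{\left(K \right)} = 4 K$
$\left(k{\left(\frac{1}{D{\left(-1 \right)}} \right)} + \left(y + 23\right)\right)^{2} = \left(\frac{4}{\sqrt{-4 - 1}} + \left(78 + 23\right)\right)^{2} = \left(\frac{4}{\sqrt{-5}} + 101\right)^{2} = \left(\frac{4}{i \sqrt{5}} + 101\right)^{2} = \left(4 \left(- \frac{i \sqrt{5}}{5}\right) + 101\right)^{2} = \left(- \frac{4 i \sqrt{5}}{5} + 101\right)^{2} = \left(101 - \frac{4 i \sqrt{5}}{5}\right)^{2}$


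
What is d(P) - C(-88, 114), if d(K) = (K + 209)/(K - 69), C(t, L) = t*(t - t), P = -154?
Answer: -55/223 ≈ -0.24664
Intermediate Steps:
C(t, L) = 0 (C(t, L) = t*0 = 0)
d(K) = (209 + K)/(-69 + K)
d(P) - C(-88, 114) = (209 - 154)/(-69 - 154) - 1*0 = 55/(-223) + 0 = -1/223*55 + 0 = -55/223 + 0 = -55/223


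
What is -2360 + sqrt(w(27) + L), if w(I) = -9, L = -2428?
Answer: -2360 + I*sqrt(2437) ≈ -2360.0 + 49.366*I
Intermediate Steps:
-2360 + sqrt(w(27) + L) = -2360 + sqrt(-9 - 2428) = -2360 + sqrt(-2437) = -2360 + I*sqrt(2437)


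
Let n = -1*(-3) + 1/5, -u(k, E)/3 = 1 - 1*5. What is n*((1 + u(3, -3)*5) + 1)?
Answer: 992/5 ≈ 198.40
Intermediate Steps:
u(k, E) = 12 (u(k, E) = -3*(1 - 1*5) = -3*(1 - 5) = -3*(-4) = 12)
n = 16/5 (n = 3 + ⅕ = 16/5 ≈ 3.2000)
n*((1 + u(3, -3)*5) + 1) = 16*((1 + 12*5) + 1)/5 = 16*((1 + 60) + 1)/5 = 16*(61 + 1)/5 = (16/5)*62 = 992/5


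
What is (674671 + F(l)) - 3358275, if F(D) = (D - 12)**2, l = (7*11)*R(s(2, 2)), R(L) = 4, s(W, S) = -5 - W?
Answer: -2595988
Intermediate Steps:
l = 308 (l = (7*11)*4 = 77*4 = 308)
F(D) = (-12 + D)**2
(674671 + F(l)) - 3358275 = (674671 + (-12 + 308)**2) - 3358275 = (674671 + 296**2) - 3358275 = (674671 + 87616) - 3358275 = 762287 - 3358275 = -2595988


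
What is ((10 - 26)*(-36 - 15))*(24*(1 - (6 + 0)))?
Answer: -97920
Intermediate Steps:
((10 - 26)*(-36 - 15))*(24*(1 - (6 + 0))) = (-16*(-51))*(24*(1 - 1*6)) = 816*(24*(1 - 6)) = 816*(24*(-5)) = 816*(-120) = -97920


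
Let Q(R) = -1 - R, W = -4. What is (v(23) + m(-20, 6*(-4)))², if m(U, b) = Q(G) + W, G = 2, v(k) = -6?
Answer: 169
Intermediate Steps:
m(U, b) = -7 (m(U, b) = (-1 - 1*2) - 4 = (-1 - 2) - 4 = -3 - 4 = -7)
(v(23) + m(-20, 6*(-4)))² = (-6 - 7)² = (-13)² = 169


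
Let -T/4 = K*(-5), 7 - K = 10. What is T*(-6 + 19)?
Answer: -780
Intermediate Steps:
K = -3 (K = 7 - 1*10 = 7 - 10 = -3)
T = -60 (T = -(-12)*(-5) = -4*15 = -60)
T*(-6 + 19) = -60*(-6 + 19) = -60*13 = -780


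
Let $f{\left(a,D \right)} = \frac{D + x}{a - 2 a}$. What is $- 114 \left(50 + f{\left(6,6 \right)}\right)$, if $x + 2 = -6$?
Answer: $-5738$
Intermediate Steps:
$x = -8$ ($x = -2 - 6 = -8$)
$f{\left(a,D \right)} = - \frac{-8 + D}{a}$ ($f{\left(a,D \right)} = \frac{D - 8}{a - 2 a} = \frac{-8 + D}{\left(-1\right) a} = \left(-8 + D\right) \left(- \frac{1}{a}\right) = - \frac{-8 + D}{a}$)
$- 114 \left(50 + f{\left(6,6 \right)}\right) = - 114 \left(50 + \frac{8 - 6}{6}\right) = - 114 \left(50 + \frac{1}{6} \cdot 2\right) = - 114 \left(50 + \frac{1}{3}\right) = \left(-114\right) \frac{151}{3} = -5738$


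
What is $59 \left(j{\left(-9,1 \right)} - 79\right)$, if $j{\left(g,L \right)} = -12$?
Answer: $-5369$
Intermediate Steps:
$59 \left(j{\left(-9,1 \right)} - 79\right) = 59 \left(-12 - 79\right) = 59 \left(-91\right) = -5369$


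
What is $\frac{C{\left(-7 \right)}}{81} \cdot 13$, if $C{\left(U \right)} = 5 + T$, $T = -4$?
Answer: $\frac{13}{81} \approx 0.16049$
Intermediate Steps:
$C{\left(U \right)} = 1$ ($C{\left(U \right)} = 5 - 4 = 1$)
$\frac{C{\left(-7 \right)}}{81} \cdot 13 = 1 \cdot \frac{1}{81} \cdot 13 = \frac{1}{81} \cdot 13 = \frac{13}{81}$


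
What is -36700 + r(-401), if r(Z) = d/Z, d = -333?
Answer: -14716367/401 ≈ -36699.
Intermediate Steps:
r(Z) = -333/Z
-36700 + r(-401) = -36700 - 333/(-401) = -36700 - 333*(-1/401) = -36700 + 333/401 = -14716367/401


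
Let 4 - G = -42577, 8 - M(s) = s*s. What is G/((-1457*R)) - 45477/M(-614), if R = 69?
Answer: -11480586787/37899734604 ≈ -0.30292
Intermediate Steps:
M(s) = 8 - s**2 (M(s) = 8 - s*s = 8 - s**2)
G = 42581 (G = 4 - 1*(-42577) = 4 + 42577 = 42581)
G/((-1457*R)) - 45477/M(-614) = 42581/((-1457*69)) - 45477/(8 - 1*(-614)**2) = 42581/(-100533) - 45477/(8 - 1*376996) = 42581*(-1/100533) - 45477/(8 - 376996) = -42581/100533 - 45477/(-376988) = -42581/100533 - 45477*(-1/376988) = -42581/100533 + 45477/376988 = -11480586787/37899734604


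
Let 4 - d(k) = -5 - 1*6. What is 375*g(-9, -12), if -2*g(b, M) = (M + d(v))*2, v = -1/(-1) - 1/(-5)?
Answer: -1125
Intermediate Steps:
v = 6/5 (v = -1*(-1) - 1*(-⅕) = 1 + ⅕ = 6/5 ≈ 1.2000)
d(k) = 15 (d(k) = 4 - (-5 - 1*6) = 4 - (-5 - 6) = 4 - 1*(-11) = 4 + 11 = 15)
g(b, M) = -15 - M (g(b, M) = -(M + 15)*2/2 = -(15 + M)*2/2 = -(30 + 2*M)/2 = -15 - M)
375*g(-9, -12) = 375*(-15 - 1*(-12)) = 375*(-15 + 12) = 375*(-3) = -1125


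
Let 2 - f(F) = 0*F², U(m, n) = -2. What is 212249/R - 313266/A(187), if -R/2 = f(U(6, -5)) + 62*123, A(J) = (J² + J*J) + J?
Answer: -6554382407/356609000 ≈ -18.380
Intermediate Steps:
f(F) = 2 (f(F) = 2 - 0*F² = 2 - 1*0 = 2 + 0 = 2)
A(J) = J + 2*J² (A(J) = (J² + J²) + J = 2*J² + J = J + 2*J²)
R = -15256 (R = -2*(2 + 62*123) = -2*(2 + 7626) = -2*7628 = -15256)
212249/R - 313266/A(187) = 212249/(-15256) - 313266*1/(187*(1 + 2*187)) = 212249*(-1/15256) - 313266*1/(187*(1 + 374)) = -212249/15256 - 313266/(187*375) = -212249/15256 - 313266/70125 = -212249/15256 - 313266*1/70125 = -212249/15256 - 104422/23375 = -6554382407/356609000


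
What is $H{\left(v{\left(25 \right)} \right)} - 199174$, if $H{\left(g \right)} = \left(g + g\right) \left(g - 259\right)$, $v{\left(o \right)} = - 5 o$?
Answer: $-103174$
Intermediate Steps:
$H{\left(g \right)} = 2 g \left(-259 + g\right)$
$H{\left(v{\left(25 \right)} \right)} - 199174 = 2 \left(\left(-5\right) 25\right) \left(-259 - 125\right) - 199174 = 2 \left(-125\right) \left(-259 - 125\right) - 199174 = 2 \left(-125\right) \left(-384\right) - 199174 = 96000 - 199174 = -103174$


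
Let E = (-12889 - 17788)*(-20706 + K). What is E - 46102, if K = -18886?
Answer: 1214517682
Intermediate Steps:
E = 1214563784 (E = (-12889 - 17788)*(-20706 - 18886) = -30677*(-39592) = 1214563784)
E - 46102 = 1214563784 - 46102 = 1214517682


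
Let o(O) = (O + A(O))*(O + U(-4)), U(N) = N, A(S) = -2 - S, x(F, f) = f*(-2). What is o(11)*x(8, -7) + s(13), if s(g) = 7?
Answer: -189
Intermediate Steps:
x(F, f) = -2*f
o(O) = 8 - 2*O (o(O) = (O + (-2 - O))*(O - 4) = -2*(-4 + O) = 8 - 2*O)
o(11)*x(8, -7) + s(13) = (8 - 2*11)*(-2*(-7)) + 7 = (8 - 22)*14 + 7 = -14*14 + 7 = -196 + 7 = -189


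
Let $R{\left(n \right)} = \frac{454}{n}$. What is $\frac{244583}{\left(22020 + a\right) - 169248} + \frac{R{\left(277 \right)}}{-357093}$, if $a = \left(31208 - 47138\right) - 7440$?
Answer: $- \frac{8064315480385}{5624886799026} \approx -1.4337$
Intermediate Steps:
$a = -23370$ ($a = -15930 - 7440 = -23370$)
$\frac{244583}{\left(22020 + a\right) - 169248} + \frac{R{\left(277 \right)}}{-357093} = \frac{244583}{\left(22020 - 23370\right) - 169248} + \frac{454 \cdot \frac{1}{277}}{-357093} = \frac{244583}{-1350 - 169248} + 454 \cdot \frac{1}{277} \left(- \frac{1}{357093}\right) = \frac{244583}{-170598} + \frac{454}{277} \left(- \frac{1}{357093}\right) = 244583 \left(- \frac{1}{170598}\right) - \frac{454}{98914761} = - \frac{244583}{170598} - \frac{454}{98914761} = - \frac{8064315480385}{5624886799026}$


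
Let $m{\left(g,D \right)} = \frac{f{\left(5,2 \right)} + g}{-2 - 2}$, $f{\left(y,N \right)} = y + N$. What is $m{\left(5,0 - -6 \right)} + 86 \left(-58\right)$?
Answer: $-4991$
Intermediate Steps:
$f{\left(y,N \right)} = N + y$
$m{\left(g,D \right)} = - \frac{7}{4} - \frac{g}{4}$ ($m{\left(g,D \right)} = \frac{\left(2 + 5\right) + g}{-2 - 2} = \frac{7 + g}{-4} = \left(7 + g\right) \left(- \frac{1}{4}\right) = - \frac{7}{4} - \frac{g}{4}$)
$m{\left(5,0 - -6 \right)} + 86 \left(-58\right) = \left(- \frac{7}{4} - \frac{5}{4}\right) + 86 \left(-58\right) = \left(- \frac{7}{4} - \frac{5}{4}\right) - 4988 = -3 - 4988 = -4991$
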